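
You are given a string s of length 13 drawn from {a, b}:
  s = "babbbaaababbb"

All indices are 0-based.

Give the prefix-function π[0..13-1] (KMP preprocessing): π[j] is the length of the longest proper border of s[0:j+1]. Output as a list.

[0, 0, 1, 1, 1, 2, 0, 0, 1, 2, 3, 4, 5]

π[0] = 0
j=1 s[j]='a': π[1]=0 (border '')
j=2 s[j]='b': π[2]=1 (border 'b')
j=3 s[j]='b': k: 1→0; π[3]=1 (border 'b')
j=4 s[j]='b': k: 1→0; π[4]=1 (border 'b')
j=5 s[j]='a': π[5]=2 (border 'ba')
j=6 s[j]='a': k: 2→0; π[6]=0 (border '')
j=7 s[j]='a': π[7]=0 (border '')
j=8 s[j]='b': π[8]=1 (border 'b')
j=9 s[j]='a': π[9]=2 (border 'ba')
j=10 s[j]='b': π[10]=3 (border 'bab')
j=11 s[j]='b': π[11]=4 (border 'babb')
j=12 s[j]='b': π[12]=5 (border 'babbb')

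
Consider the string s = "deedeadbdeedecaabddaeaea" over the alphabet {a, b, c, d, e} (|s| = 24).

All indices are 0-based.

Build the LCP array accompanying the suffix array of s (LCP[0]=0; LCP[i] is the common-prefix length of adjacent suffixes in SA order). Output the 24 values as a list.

sorted suffixes:
  #0 SA[0]=23  'a'
  #1 SA[1]=14  'aabddaeaea'
  #2 SA[2]=15  'abddaeaea'
  #3 SA[3]=5  'adbdeedecaabddaeaea'
  #4 SA[4]=21  'aea'
  #5 SA[5]=19  'aeaea'
  #6 SA[6]=16  'bddaeaea'
  #7 SA[7]=7  'bdeedecaabddaeaea'
  #8 SA[8]=13  'caabddaeaea'
  #9 SA[9]=18  'daeaea'
  #10 SA[10]=6  'dbdeedecaabddaeaea'
  #11 SA[11]=17  'ddaeaea'
  #12 SA[12]=3  'deadbdeedecaabddaeaea'
  #13 SA[13]=11  'decaabddaeaea'
  #14 SA[14]=0  'deedeadbdeedecaabddaeaea'
  #15 SA[15]=8  'deedecaabddaeaea'
  #16 SA[16]=22  'ea'
  #17 SA[17]=4  'eadbdeedecaabddaeaea'
  #18 SA[18]=20  'eaea'
  #19 SA[19]=12  'ecaabddaeaea'
  #20 SA[20]=2  'edeadbdeedecaabddaeaea'
  #21 SA[21]=10  'edecaabddaeaea'
  #22 SA[22]=1  'eedeadbdeedecaabddaeaea'
  #23 SA[23]=9  'eedecaabddaeaea'

SA = [23, 14, 15, 5, 21, 19, 16, 7, 13, 18, 6, 17, 3, 11, 0, 8, 22, 4, 20, 12, 2, 10, 1, 9]
[i] adj suffixes → lcp
  [1] 23/14 → 1 ('a')
  [2] 14/15 → 1 ('a')
  [3] 15/5 → 1 ('a')
  [4] 5/21 → 1 ('a')
  [5] 21/19 → 3 ('aea')
  [6] 19/16 → 0 ('')
  [7] 16/7 → 2 ('bd')
  [8] 7/13 → 0 ('')
  [9] 13/18 → 0 ('')
  [10] 18/6 → 1 ('d')
  [11] 6/17 → 1 ('d')
  [12] 17/3 → 1 ('d')
  [13] 3/11 → 2 ('de')
  [14] 11/0 → 2 ('de')
  [15] 0/8 → 5 ('deede')
  [16] 8/22 → 0 ('')
  [17] 22/4 → 2 ('ea')
  [18] 4/20 → 2 ('ea')
  [19] 20/12 → 1 ('e')
  [20] 12/2 → 1 ('e')
  [21] 2/10 → 3 ('ede')
  [22] 10/1 → 1 ('e')
  [23] 1/9 → 4 ('eede')

[0, 1, 1, 1, 1, 3, 0, 2, 0, 0, 1, 1, 1, 2, 2, 5, 0, 2, 2, 1, 1, 3, 1, 4]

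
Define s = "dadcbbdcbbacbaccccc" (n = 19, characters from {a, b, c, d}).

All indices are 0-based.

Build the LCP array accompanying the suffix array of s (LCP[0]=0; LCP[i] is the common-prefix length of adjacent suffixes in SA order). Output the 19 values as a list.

[0, 2, 1, 0, 3, 1, 2, 1, 0, 1, 2, 3, 1, 2, 3, 4, 0, 1, 4]

sorted suffixes:
  #0 SA[0]=10  'acbaccccc'
  #1 SA[1]=13  'accccc'
  #2 SA[2]=1  'adcbbdcbbacbaccccc'
  #3 SA[3]=9  'bacbaccccc'
  #4 SA[4]=12  'baccccc'
  #5 SA[5]=8  'bbacbaccccc'
  #6 SA[6]=4  'bbdcbbacbaccccc'
  #7 SA[7]=5  'bdcbbacbaccccc'
  #8 SA[8]=18  'c'
  #9 SA[9]=11  'cbaccccc'
  #10 SA[10]=7  'cbbacbaccccc'
  #11 SA[11]=3  'cbbdcbbacbaccccc'
  #12 SA[12]=17  'cc'
  #13 SA[13]=16  'ccc'
  #14 SA[14]=15  'cccc'
  #15 SA[15]=14  'ccccc'
  #16 SA[16]=0  'dadcbbdcbbacbaccccc'
  #17 SA[17]=6  'dcbbacbaccccc'
  #18 SA[18]=2  'dcbbdcbbacbaccccc'

SA = [10, 13, 1, 9, 12, 8, 4, 5, 18, 11, 7, 3, 17, 16, 15, 14, 0, 6, 2]
i: (SA[i-1],SA[i]) lcp shared
  1: (10,13) 2 'ac'
  2: (13,1) 1 'a'
  3: (1,9) 0 ''
  4: (9,12) 3 'bac'
  5: (12,8) 1 'b'
  6: (8,4) 2 'bb'
  7: (4,5) 1 'b'
  8: (5,18) 0 ''
  9: (18,11) 1 'c'
  10: (11,7) 2 'cb'
  11: (7,3) 3 'cbb'
  12: (3,17) 1 'c'
  13: (17,16) 2 'cc'
  14: (16,15) 3 'ccc'
  15: (15,14) 4 'cccc'
  16: (14,0) 0 ''
  17: (0,6) 1 'd'
  18: (6,2) 4 'dcbb'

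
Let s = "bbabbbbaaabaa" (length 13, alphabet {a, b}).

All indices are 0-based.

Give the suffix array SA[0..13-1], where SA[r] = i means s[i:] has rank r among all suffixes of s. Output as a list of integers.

[12, 11, 7, 8, 9, 2, 10, 6, 1, 5, 0, 4, 3]

rank | idx | suffix
   0 |  12 | a
   1 |  11 | aa
   2 |   7 | aaabaa
   3 |   8 | aabaa
   4 |   9 | abaa
   5 |   2 | abbbbaaabaa
   6 |  10 | baa
   7 |   6 | baaabaa
   8 |   1 | babbbbaaabaa
   9 |   5 | bbaaabaa
  10 |   0 | bbabbbbaaabaa
  11 |   4 | bbbaaabaa
  12 |   3 | bbbbaaabaa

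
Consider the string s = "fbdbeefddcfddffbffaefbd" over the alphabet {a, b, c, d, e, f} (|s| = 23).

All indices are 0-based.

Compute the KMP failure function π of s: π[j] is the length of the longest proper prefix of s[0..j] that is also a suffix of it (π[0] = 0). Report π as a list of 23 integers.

π[0] = 0
j=1 s[j]='b': π[1]=0 (border '')
j=2 s[j]='d': π[2]=0 (border '')
j=3 s[j]='b': π[3]=0 (border '')
j=4 s[j]='e': π[4]=0 (border '')
j=5 s[j]='e': π[5]=0 (border '')
j=6 s[j]='f': π[6]=1 (border 'f')
j=7 s[j]='d': k: 1→0; π[7]=0 (border '')
j=8 s[j]='d': π[8]=0 (border '')
j=9 s[j]='c': π[9]=0 (border '')
j=10 s[j]='f': π[10]=1 (border 'f')
j=11 s[j]='d': k: 1→0; π[11]=0 (border '')
j=12 s[j]='d': π[12]=0 (border '')
j=13 s[j]='f': π[13]=1 (border 'f')
j=14 s[j]='f': k: 1→0; π[14]=1 (border 'f')
j=15 s[j]='b': π[15]=2 (border 'fb')
j=16 s[j]='f': k: 2→0; π[16]=1 (border 'f')
j=17 s[j]='f': k: 1→0; π[17]=1 (border 'f')
j=18 s[j]='a': k: 1→0; π[18]=0 (border '')
j=19 s[j]='e': π[19]=0 (border '')
j=20 s[j]='f': π[20]=1 (border 'f')
j=21 s[j]='b': π[21]=2 (border 'fb')
j=22 s[j]='d': π[22]=3 (border 'fbd')

[0, 0, 0, 0, 0, 0, 1, 0, 0, 0, 1, 0, 0, 1, 1, 2, 1, 1, 0, 0, 1, 2, 3]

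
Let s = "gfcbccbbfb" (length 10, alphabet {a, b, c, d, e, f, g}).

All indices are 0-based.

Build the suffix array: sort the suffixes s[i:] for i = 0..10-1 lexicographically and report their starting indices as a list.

sorted suffixes:
  #0 SA[0]=9  'b'
  #1 SA[1]=6  'bbfb'
  #2 SA[2]=3  'bccbbfb'
  #3 SA[3]=7  'bfb'
  #4 SA[4]=5  'cbbfb'
  #5 SA[5]=2  'cbccbbfb'
  #6 SA[6]=4  'ccbbfb'
  #7 SA[7]=8  'fb'
  #8 SA[8]=1  'fcbccbbfb'
  #9 SA[9]=0  'gfcbccbbfb'

[9, 6, 3, 7, 5, 2, 4, 8, 1, 0]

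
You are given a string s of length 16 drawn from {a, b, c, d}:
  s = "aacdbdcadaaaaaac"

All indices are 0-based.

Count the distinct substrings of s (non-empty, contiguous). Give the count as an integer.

111

sorted suffixes:
  #0 SA[0]=9  'aaaaaac'
  #1 SA[1]=10  'aaaaac'
  #2 SA[2]=11  'aaaac'
  #3 SA[3]=12  'aaac'
  #4 SA[4]=13  'aac'
  #5 SA[5]=0  'aacdbdcadaaaaaac'
  #6 SA[6]=14  'ac'
  #7 SA[7]=1  'acdbdcadaaaaaac'
  #8 SA[8]=7  'adaaaaaac'
  #9 SA[9]=4  'bdcadaaaaaac'
  #10 SA[10]=15  'c'
  #11 SA[11]=6  'cadaaaaaac'
  #12 SA[12]=2  'cdbdcadaaaaaac'
  #13 SA[13]=8  'daaaaaac'
  #14 SA[14]=3  'dbdcadaaaaaac'
  #15 SA[15]=5  'dcadaaaaaac'

SA = [9, 10, 11, 12, 13, 0, 14, 1, 7, 4, 15, 6, 2, 8, 3, 5]
i: (SA[i-1],SA[i]) lcp shared
  1: (9,10) 5 'aaaaa'
  2: (10,11) 4 'aaaa'
  3: (11,12) 3 'aaa'
  4: (12,13) 2 'aa'
  5: (13,0) 3 'aac'
  6: (0,14) 1 'a'
  7: (14,1) 2 'ac'
  8: (1,7) 1 'a'
  9: (7,4) 0 ''
  10: (4,15) 0 ''
  11: (15,6) 1 'c'
  12: (6,2) 1 'c'
  13: (2,8) 0 ''
  14: (8,3) 1 'd'
  15: (3,5) 1 'd'

n(n+1)/2 = 16·17/2 = 136
Σ LCP = 0 + 5 + 4 + 3 + 2 + 3 + 1 + 2 + 1 + 0 + 0 + 1 + 1 + 0 + 1 + 1 = 25
distinct = 136 − 25 = 111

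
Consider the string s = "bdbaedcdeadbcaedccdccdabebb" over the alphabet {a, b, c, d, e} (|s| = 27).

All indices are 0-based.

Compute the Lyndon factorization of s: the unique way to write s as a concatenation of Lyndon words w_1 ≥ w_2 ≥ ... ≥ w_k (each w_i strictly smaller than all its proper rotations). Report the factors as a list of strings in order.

emit factor 1: 'bd' (i=0, period=2)
emit factor 2: 'b' (i=2, period=1)
emit factor 3: 'aedcde' (i=3, period=6)
emit factor 4: 'adbcaedccdccd' (i=9, period=13)
emit factor 5: 'abebb' (i=22, period=5)

["bd", "b", "aedcde", "adbcaedccdccd", "abebb"]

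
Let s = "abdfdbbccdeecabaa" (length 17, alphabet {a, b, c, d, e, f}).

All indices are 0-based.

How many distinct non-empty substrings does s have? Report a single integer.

rank | idx | suffix
   0 |  16 | a
   1 |  15 | aa
   2 |  13 | abaa
   3 |   0 | abdfdbbccdeecabaa
   4 |  14 | baa
   5 |   5 | bbccdeecabaa
   6 |   6 | bccdeecabaa
   7 |   1 | bdfdbbccdeecabaa
   8 |  12 | cabaa
   9 |   7 | ccdeecabaa
  10 |   8 | cdeecabaa
  11 |   4 | dbbccdeecabaa
  12 |   9 | deecabaa
  13 |   2 | dfdbbccdeecabaa
  14 |  11 | ecabaa
  15 |  10 | eecabaa
  16 |   3 | fdbbccdeecabaa

SA = [16, 15, 13, 0, 14, 5, 6, 1, 12, 7, 8, 4, 9, 2, 11, 10, 3]
i: (SA[i-1],SA[i]) lcp shared
  1: (16,15) 1 'a'
  2: (15,13) 1 'a'
  3: (13,0) 2 'ab'
  4: (0,14) 0 ''
  5: (14,5) 1 'b'
  6: (5,6) 1 'b'
  7: (6,1) 1 'b'
  8: (1,12) 0 ''
  9: (12,7) 1 'c'
  10: (7,8) 1 'c'
  11: (8,4) 0 ''
  12: (4,9) 1 'd'
  13: (9,2) 1 'd'
  14: (2,11) 0 ''
  15: (11,10) 1 'e'
  16: (10,3) 0 ''

n(n+1)/2 = 17·18/2 = 153
Σ LCP = 0 + 1 + 1 + 2 + 0 + 1 + 1 + 1 + 0 + 1 + 1 + 0 + 1 + 1 + 0 + 1 + 0 = 12
distinct = 153 − 12 = 141

141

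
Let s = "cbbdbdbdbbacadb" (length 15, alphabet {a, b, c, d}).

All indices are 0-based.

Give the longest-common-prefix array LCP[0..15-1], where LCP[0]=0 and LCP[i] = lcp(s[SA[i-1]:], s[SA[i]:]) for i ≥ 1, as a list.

[0, 1, 0, 1, 1, 2, 1, 3, 5, 0, 1, 0, 2, 2, 4]

sorted suffixes:
  #0 SA[0]=10  'acadb'
  #1 SA[1]=12  'adb'
  #2 SA[2]=14  'b'
  #3 SA[3]=9  'bacadb'
  #4 SA[4]=8  'bbacadb'
  #5 SA[5]=1  'bbdbdbdbbacadb'
  #6 SA[6]=6  'bdbbacadb'
  #7 SA[7]=4  'bdbdbbacadb'
  #8 SA[8]=2  'bdbdbdbbacadb'
  #9 SA[9]=11  'cadb'
  #10 SA[10]=0  'cbbdbdbdbbacadb'
  #11 SA[11]=13  'db'
  #12 SA[12]=7  'dbbacadb'
  #13 SA[13]=5  'dbdbbacadb'
  #14 SA[14]=3  'dbdbdbbacadb'

SA = [10, 12, 14, 9, 8, 1, 6, 4, 2, 11, 0, 13, 7, 5, 3]
rank  pair      lcp
   1  s[10:],s[12:]  1  'a'
   2  s[12:],s[14:]  0  ''
   3  s[14:],s[9:]  1  'b'
   4  s[9:],s[8:]  1  'b'
   5  s[8:],s[1:]  2  'bb'
   6  s[1:],s[6:]  1  'b'
   7  s[6:],s[4:]  3  'bdb'
   8  s[4:],s[2:]  5  'bdbdb'
   9  s[2:],s[11:]  0  ''
  10  s[11:],s[0:]  1  'c'
  11  s[0:],s[13:]  0  ''
  12  s[13:],s[7:]  2  'db'
  13  s[7:],s[5:]  2  'db'
  14  s[5:],s[3:]  4  'dbdb'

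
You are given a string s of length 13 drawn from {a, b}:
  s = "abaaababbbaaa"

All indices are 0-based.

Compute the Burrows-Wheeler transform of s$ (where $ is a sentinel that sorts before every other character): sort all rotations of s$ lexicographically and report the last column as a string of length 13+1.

rank  rotation        last
    0  $abaaababbbaaa  a
    1  a$abaaababbbaa  a
    2  aa$abaaababbba  a
    3  aaa$abaaababbb  b
    4  aaababbbaaa$ab  b
    5  aababbbaaa$aba  a
    6  abaaababbbaaa$  $
    7  ababbbaaa$abaa  a
    8  abbbaaa$abaaab  b
    9  baaa$abaaababb  b
   10  baaababbbaaa$a  a
   11  babbbaaa$abaaa  a
   12  bbaaa$abaaabab  b
   13  bbbaaa$abaaaba  a

aaabba$abbaaba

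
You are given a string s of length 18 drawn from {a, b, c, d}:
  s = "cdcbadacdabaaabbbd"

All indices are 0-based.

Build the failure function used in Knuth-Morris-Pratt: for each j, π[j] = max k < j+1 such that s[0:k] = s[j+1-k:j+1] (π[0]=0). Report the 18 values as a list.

[0, 0, 1, 0, 0, 0, 0, 1, 2, 0, 0, 0, 0, 0, 0, 0, 0, 0]

π[0] = 0
j=1 s[j]='d': π[1]=0 (border '')
j=2 s[j]='c': π[2]=1 (border 'c')
j=3 s[j]='b': k: 1→0; π[3]=0 (border '')
j=4 s[j]='a': π[4]=0 (border '')
j=5 s[j]='d': π[5]=0 (border '')
j=6 s[j]='a': π[6]=0 (border '')
j=7 s[j]='c': π[7]=1 (border 'c')
j=8 s[j]='d': π[8]=2 (border 'cd')
j=9 s[j]='a': k: 2→0; π[9]=0 (border '')
j=10 s[j]='b': π[10]=0 (border '')
j=11 s[j]='a': π[11]=0 (border '')
j=12 s[j]='a': π[12]=0 (border '')
j=13 s[j]='a': π[13]=0 (border '')
j=14 s[j]='b': π[14]=0 (border '')
j=15 s[j]='b': π[15]=0 (border '')
j=16 s[j]='b': π[16]=0 (border '')
j=17 s[j]='d': π[17]=0 (border '')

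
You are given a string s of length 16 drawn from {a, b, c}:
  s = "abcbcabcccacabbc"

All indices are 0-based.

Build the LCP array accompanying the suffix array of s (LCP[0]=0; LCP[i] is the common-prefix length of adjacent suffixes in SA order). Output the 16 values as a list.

[0, 2, 3, 1, 0, 1, 2, 2, 2, 0, 1, 3, 2, 1, 1, 2]

rank→(start, suffix):
  0 → (12, 'abbc')
  1 → (0, 'abcbcabcccacabbc')
  2 → (5, 'abcccacabbc')
  3 → (10, 'acabbc')
  4 → (13, 'bbc')
  5 → (14, 'bc')
  6 → (3, 'bcabcccacabbc')
  7 → (1, 'bcbcabcccacabbc')
  8 → (6, 'bcccacabbc')
  9 → (15, 'c')
  10 → (11, 'cabbc')
  11 → (4, 'cabcccacabbc')
  12 → (9, 'cacabbc')
  13 → (2, 'cbcabcccacabbc')
  14 → (8, 'ccacabbc')
  15 → (7, 'cccacabbc')

SA = [12, 0, 5, 10, 13, 14, 3, 1, 6, 15, 11, 4, 9, 2, 8, 7]
i: (SA[i-1],SA[i]) lcp shared
  1: (12,0) 2 'ab'
  2: (0,5) 3 'abc'
  3: (5,10) 1 'a'
  4: (10,13) 0 ''
  5: (13,14) 1 'b'
  6: (14,3) 2 'bc'
  7: (3,1) 2 'bc'
  8: (1,6) 2 'bc'
  9: (6,15) 0 ''
  10: (15,11) 1 'c'
  11: (11,4) 3 'cab'
  12: (4,9) 2 'ca'
  13: (9,2) 1 'c'
  14: (2,8) 1 'c'
  15: (8,7) 2 'cc'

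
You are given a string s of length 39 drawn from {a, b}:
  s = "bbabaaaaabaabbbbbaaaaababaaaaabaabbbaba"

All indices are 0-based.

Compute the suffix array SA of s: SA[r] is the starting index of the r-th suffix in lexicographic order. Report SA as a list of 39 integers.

[38, 25, 4, 17, 26, 5, 18, 27, 6, 19, 28, 7, 20, 31, 10, 36, 23, 2, 29, 8, 21, 32, 11, 37, 24, 3, 16, 30, 9, 35, 22, 1, 15, 34, 0, 14, 33, 13, 12]

rank | idx | suffix
   0 |  38 | a
   1 |  25 | aaaaabaabbbaba
   2 |   4 | aaaaabaabbbbbaaaaababaaaaabaabbbaba
   3 |  17 | aaaaababaaaaabaabbbaba
   4 |  26 | aaaabaabbbaba
   5 |   5 | aaaabaabbbbbaaaaababaaaaabaabbbaba
   6 |  18 | aaaababaaaaabaabbbaba
   7 |  27 | aaabaabbbaba
   8 |   6 | aaabaabbbbbaaaaababaaaaabaabbbaba
   9 |  19 | aaababaaaaabaabbbaba
  10 |  28 | aabaabbbaba
  11 |   7 | aabaabbbbbaaaaababaaaaabaabbbaba
  12 |  20 | aababaaaaabaabbbaba
  13 |  31 | aabbbaba
  14 |  10 | aabbbbbaaaaababaaaaabaabbbaba
  15 |  36 | aba
  16 |  23 | abaaaaabaabbbaba
  17 |   2 | abaaaaabaabbbbbaaaaababaaaaabaabbbaba
  18 |  29 | abaabbbaba
  19 |   8 | abaabbbbbaaaaababaaaaabaabbbaba
  20 |  21 | ababaaaaabaabbbaba
  21 |  32 | abbbaba
  22 |  11 | abbbbbaaaaababaaaaabaabbbaba
  23 |  37 | ba
  24 |  24 | baaaaabaabbbaba
  25 |   3 | baaaaabaabbbbbaaaaababaaaaabaabbbaba
  26 |  16 | baaaaababaaaaabaabbbaba
  27 |  30 | baabbbaba
  28 |   9 | baabbbbbaaaaababaaaaabaabbbaba
  29 |  35 | baba
  30 |  22 | babaaaaabaabbbaba
  31 |   1 | babaaaaabaabbbbbaaaaababaaaaabaabbbaba
  32 |  15 | bbaaaaababaaaaabaabbbaba
  33 |  34 | bbaba
  34 |   0 | bbabaaaaabaabbbbbaaaaababaaaaabaabbbaba
  35 |  14 | bbbaaaaababaaaaabaabbbaba
  36 |  33 | bbbaba
  37 |  13 | bbbbaaaaababaaaaabaabbbaba
  38 |  12 | bbbbbaaaaababaaaaabaabbbaba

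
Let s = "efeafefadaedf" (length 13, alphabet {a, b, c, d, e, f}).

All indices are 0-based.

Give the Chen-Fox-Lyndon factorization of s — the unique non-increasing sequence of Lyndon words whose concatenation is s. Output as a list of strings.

emit factor 1: 'ef' (i=0, period=2)
emit factor 2: 'e' (i=2, period=1)
emit factor 3: 'afef' (i=3, period=4)
emit factor 4: 'adaedf' (i=7, period=6)

["ef", "e", "afef", "adaedf"]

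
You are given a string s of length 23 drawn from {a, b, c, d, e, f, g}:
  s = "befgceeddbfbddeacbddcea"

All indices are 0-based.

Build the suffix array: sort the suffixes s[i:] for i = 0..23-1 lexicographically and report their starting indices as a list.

[22, 15, 17, 11, 0, 9, 16, 20, 4, 8, 19, 7, 18, 12, 13, 21, 14, 6, 5, 1, 10, 2, 3]

rank | idx | suffix
   0 |  22 | a
   1 |  15 | acbddcea
   2 |  17 | bddcea
   3 |  11 | bddeacbddcea
   4 |   0 | befgceeddbfbddeacbddcea
   5 |   9 | bfbddeacbddcea
   6 |  16 | cbddcea
   7 |  20 | cea
   8 |   4 | ceeddbfbddeacbddcea
   9 |   8 | dbfbddeacbddcea
  10 |  19 | dcea
  11 |   7 | ddbfbddeacbddcea
  12 |  18 | ddcea
  13 |  12 | ddeacbddcea
  14 |  13 | deacbddcea
  15 |  21 | ea
  16 |  14 | eacbddcea
  17 |   6 | eddbfbddeacbddcea
  18 |   5 | eeddbfbddeacbddcea
  19 |   1 | efgceeddbfbddeacbddcea
  20 |  10 | fbddeacbddcea
  21 |   2 | fgceeddbfbddeacbddcea
  22 |   3 | gceeddbfbddeacbddcea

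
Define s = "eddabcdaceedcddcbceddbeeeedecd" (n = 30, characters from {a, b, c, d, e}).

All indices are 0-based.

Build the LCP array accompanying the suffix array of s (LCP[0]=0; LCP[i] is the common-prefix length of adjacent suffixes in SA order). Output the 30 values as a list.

[0, 1, 0, 2, 1, 0, 1, 2, 2, 1, 2, 0, 1, 2, 1, 1, 2, 1, 2, 2, 1, 0, 1, 2, 3, 2, 1, 3, 2, 3]

rank→(start, suffix):
  0 → (3, 'abcdaceedcddcbceddbeeeedecd')
  1 → (7, 'aceedcddcbceddbeeeedecd')
  2 → (4, 'bcdaceedcddcbceddbeeeedecd')
  3 → (16, 'bceddbeeeedecd')
  4 → (21, 'beeeedecd')
  5 → (15, 'cbceddbeeeedecd')
  6 → (28, 'cd')
  7 → (5, 'cdaceedcddcbceddbeeeedecd')
  8 → (12, 'cddcbceddbeeeedecd')
  9 → (17, 'ceddbeeeedecd')
  10 → (8, 'ceedcddcbceddbeeeedecd')
  11 → (29, 'd')
  12 → (2, 'dabcdaceedcddcbceddbeeeedecd')
  13 → (6, 'daceedcddcbceddbeeeedecd')
  14 → (20, 'dbeeeedecd')
  15 → (14, 'dcbceddbeeeedecd')
  16 → (11, 'dcddcbceddbeeeedecd')
  17 → (1, 'ddabcdaceedcddcbceddbeeeedecd')
  18 → (19, 'ddbeeeedecd')
  19 → (13, 'ddcbceddbeeeedecd')
  20 → (26, 'decd')
  21 → (27, 'ecd')
  22 → (10, 'edcddcbceddbeeeedecd')
  23 → (0, 'eddabcdaceedcddcbceddbeeeedecd')
  24 → (18, 'eddbeeeedecd')
  25 → (25, 'edecd')
  26 → (9, 'eedcddcbceddbeeeedecd')
  27 → (24, 'eedecd')
  28 → (23, 'eeedecd')
  29 → (22, 'eeeedecd')

SA = [3, 7, 4, 16, 21, 15, 28, 5, 12, 17, 8, 29, 2, 6, 20, 14, 11, 1, 19, 13, 26, 27, 10, 0, 18, 25, 9, 24, 23, 22]
rank  pair      lcp
   1  s[3:],s[7:]  1  'a'
   2  s[7:],s[4:]  0  ''
   3  s[4:],s[16:]  2  'bc'
   4  s[16:],s[21:]  1  'b'
   5  s[21:],s[15:]  0  ''
   6  s[15:],s[28:]  1  'c'
   7  s[28:],s[5:]  2  'cd'
   8  s[5:],s[12:]  2  'cd'
   9  s[12:],s[17:]  1  'c'
  10  s[17:],s[8:]  2  'ce'
  11  s[8:],s[29:]  0  ''
  12  s[29:],s[2:]  1  'd'
  13  s[2:],s[6:]  2  'da'
  14  s[6:],s[20:]  1  'd'
  15  s[20:],s[14:]  1  'd'
  16  s[14:],s[11:]  2  'dc'
  17  s[11:],s[1:]  1  'd'
  18  s[1:],s[19:]  2  'dd'
  19  s[19:],s[13:]  2  'dd'
  20  s[13:],s[26:]  1  'd'
  21  s[26:],s[27:]  0  ''
  22  s[27:],s[10:]  1  'e'
  23  s[10:],s[0:]  2  'ed'
  24  s[0:],s[18:]  3  'edd'
  25  s[18:],s[25:]  2  'ed'
  26  s[25:],s[9:]  1  'e'
  27  s[9:],s[24:]  3  'eed'
  28  s[24:],s[23:]  2  'ee'
  29  s[23:],s[22:]  3  'eee'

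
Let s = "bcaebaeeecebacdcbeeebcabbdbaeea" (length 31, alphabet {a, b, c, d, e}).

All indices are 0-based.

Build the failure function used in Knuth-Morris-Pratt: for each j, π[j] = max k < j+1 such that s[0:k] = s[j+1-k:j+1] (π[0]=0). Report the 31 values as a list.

[0, 0, 0, 0, 1, 0, 0, 0, 0, 0, 0, 1, 0, 0, 0, 0, 1, 0, 0, 0, 1, 2, 3, 1, 1, 0, 1, 0, 0, 0, 0]

π[0] = 0
j=1 s[j]='c': π[1]=0 (border '')
j=2 s[j]='a': π[2]=0 (border '')
j=3 s[j]='e': π[3]=0 (border '')
j=4 s[j]='b': π[4]=1 (border 'b')
j=5 s[j]='a': k: 1→0; π[5]=0 (border '')
j=6 s[j]='e': π[6]=0 (border '')
j=7 s[j]='e': π[7]=0 (border '')
j=8 s[j]='e': π[8]=0 (border '')
j=9 s[j]='c': π[9]=0 (border '')
j=10 s[j]='e': π[10]=0 (border '')
j=11 s[j]='b': π[11]=1 (border 'b')
j=12 s[j]='a': k: 1→0; π[12]=0 (border '')
j=13 s[j]='c': π[13]=0 (border '')
j=14 s[j]='d': π[14]=0 (border '')
j=15 s[j]='c': π[15]=0 (border '')
j=16 s[j]='b': π[16]=1 (border 'b')
j=17 s[j]='e': k: 1→0; π[17]=0 (border '')
j=18 s[j]='e': π[18]=0 (border '')
j=19 s[j]='e': π[19]=0 (border '')
j=20 s[j]='b': π[20]=1 (border 'b')
j=21 s[j]='c': π[21]=2 (border 'bc')
j=22 s[j]='a': π[22]=3 (border 'bca')
j=23 s[j]='b': k: 3→0; π[23]=1 (border 'b')
j=24 s[j]='b': k: 1→0; π[24]=1 (border 'b')
j=25 s[j]='d': k: 1→0; π[25]=0 (border '')
j=26 s[j]='b': π[26]=1 (border 'b')
j=27 s[j]='a': k: 1→0; π[27]=0 (border '')
j=28 s[j]='e': π[28]=0 (border '')
j=29 s[j]='e': π[29]=0 (border '')
j=30 s[j]='a': π[30]=0 (border '')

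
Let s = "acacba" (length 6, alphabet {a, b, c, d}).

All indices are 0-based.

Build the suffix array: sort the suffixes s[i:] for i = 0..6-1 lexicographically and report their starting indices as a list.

sorted suffixes:
  #0 SA[0]=5  'a'
  #1 SA[1]=0  'acacba'
  #2 SA[2]=2  'acba'
  #3 SA[3]=4  'ba'
  #4 SA[4]=1  'cacba'
  #5 SA[5]=3  'cba'

[5, 0, 2, 4, 1, 3]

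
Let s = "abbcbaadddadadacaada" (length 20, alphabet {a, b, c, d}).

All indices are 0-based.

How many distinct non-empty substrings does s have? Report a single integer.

rank | idx | suffix
   0 |  19 | a
   1 |  16 | aada
   2 |   5 | aadddadadacaada
   3 |   0 | abbcbaadddadadacaada
   4 |  14 | acaada
   5 |  17 | ada
   6 |  12 | adacaada
   7 |  10 | adadacaada
   8 |   6 | adddadadacaada
   9 |   4 | baadddadadacaada
  10 |   1 | bbcbaadddadadacaada
  11 |   2 | bcbaadddadadacaada
  12 |  15 | caada
  13 |   3 | cbaadddadadacaada
  14 |  18 | da
  15 |  13 | dacaada
  16 |  11 | dadacaada
  17 |   9 | dadadacaada
  18 |   8 | ddadadacaada
  19 |   7 | dddadadacaada

SA = [19, 16, 5, 0, 14, 17, 12, 10, 6, 4, 1, 2, 15, 3, 18, 13, 11, 9, 8, 7]
[i] adj suffixes → lcp
  [1] 19/16 → 1 ('a')
  [2] 16/5 → 3 ('aad')
  [3] 5/0 → 1 ('a')
  [4] 0/14 → 1 ('a')
  [5] 14/17 → 1 ('a')
  [6] 17/12 → 3 ('ada')
  [7] 12/10 → 3 ('ada')
  [8] 10/6 → 2 ('ad')
  [9] 6/4 → 0 ('')
  [10] 4/1 → 1 ('b')
  [11] 1/2 → 1 ('b')
  [12] 2/15 → 0 ('')
  [13] 15/3 → 1 ('c')
  [14] 3/18 → 0 ('')
  [15] 18/13 → 2 ('da')
  [16] 13/11 → 2 ('da')
  [17] 11/9 → 4 ('dada')
  [18] 9/8 → 1 ('d')
  [19] 8/7 → 2 ('dd')

n(n+1)/2 = 20·21/2 = 210
Σ LCP = 0 + 1 + 3 + 1 + 1 + 1 + 3 + 3 + 2 + 0 + 1 + 1 + 0 + 1 + 0 + 2 + 2 + 4 + 1 + 2 = 29
distinct = 210 − 29 = 181

181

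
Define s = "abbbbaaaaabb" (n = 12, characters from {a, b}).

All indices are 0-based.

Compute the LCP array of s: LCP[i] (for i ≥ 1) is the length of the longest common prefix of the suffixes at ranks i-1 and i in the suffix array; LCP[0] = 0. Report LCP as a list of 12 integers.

[0, 4, 3, 2, 1, 3, 0, 1, 1, 2, 2, 3]

rank→(start, suffix):
  0 → (5, 'aaaaabb')
  1 → (6, 'aaaabb')
  2 → (7, 'aaabb')
  3 → (8, 'aabb')
  4 → (9, 'abb')
  5 → (0, 'abbbbaaaaabb')
  6 → (11, 'b')
  7 → (4, 'baaaaabb')
  8 → (10, 'bb')
  9 → (3, 'bbaaaaabb')
  10 → (2, 'bbbaaaaabb')
  11 → (1, 'bbbbaaaaabb')

SA = [5, 6, 7, 8, 9, 0, 11, 4, 10, 3, 2, 1]
rank  pair      lcp
   1  s[5:],s[6:]  4  'aaaa'
   2  s[6:],s[7:]  3  'aaa'
   3  s[7:],s[8:]  2  'aa'
   4  s[8:],s[9:]  1  'a'
   5  s[9:],s[0:]  3  'abb'
   6  s[0:],s[11:]  0  ''
   7  s[11:],s[4:]  1  'b'
   8  s[4:],s[10:]  1  'b'
   9  s[10:],s[3:]  2  'bb'
  10  s[3:],s[2:]  2  'bb'
  11  s[2:],s[1:]  3  'bbb'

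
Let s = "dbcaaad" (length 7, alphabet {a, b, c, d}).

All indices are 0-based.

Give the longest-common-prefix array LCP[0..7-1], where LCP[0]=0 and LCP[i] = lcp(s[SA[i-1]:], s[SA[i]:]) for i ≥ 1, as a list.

[0, 2, 1, 0, 0, 0, 1]

rank→(start, suffix):
  0 → (3, 'aaad')
  1 → (4, 'aad')
  2 → (5, 'ad')
  3 → (1, 'bcaaad')
  4 → (2, 'caaad')
  5 → (6, 'd')
  6 → (0, 'dbcaaad')

SA = [3, 4, 5, 1, 2, 6, 0]
rank  pair      lcp
   1  s[3:],s[4:]  2  'aa'
   2  s[4:],s[5:]  1  'a'
   3  s[5:],s[1:]  0  ''
   4  s[1:],s[2:]  0  ''
   5  s[2:],s[6:]  0  ''
   6  s[6:],s[0:]  1  'd'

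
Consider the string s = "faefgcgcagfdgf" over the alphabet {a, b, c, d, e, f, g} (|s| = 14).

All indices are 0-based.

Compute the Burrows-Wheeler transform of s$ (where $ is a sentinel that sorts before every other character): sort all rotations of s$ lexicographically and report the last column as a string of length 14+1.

ffcggfag$gecfda

rank  rotation         last
    0  $faefgcgcagfdgf  f
    1  aefgcgcagfdgf$f  f
    2  agfdgf$faefgcgc  c
    3  cagfdgf$faefgcg  g
    4  cgcagfdgf$faefg  g
    5  dgf$faefgcgcagf  f
    6  efgcgcagfdgf$fa  a
    7  f$faefgcgcagfdg  g
    8  faefgcgcagfdgf$  $
    9  fdgf$faefgcgcag  g
   10  fgcgcagfdgf$fae  e
   11  gcagfdgf$faefgc  c
   12  gcgcagfdgf$faef  f
   13  gf$faefgcgcagfd  d
   14  gfdgf$faefgcgca  a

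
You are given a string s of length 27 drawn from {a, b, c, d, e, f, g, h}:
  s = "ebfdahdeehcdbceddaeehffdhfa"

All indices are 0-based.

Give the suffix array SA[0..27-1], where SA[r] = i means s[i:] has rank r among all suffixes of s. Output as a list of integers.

sorted suffixes:
  #0 SA[0]=26  'a'
  #1 SA[1]=17  'aeehffdhfa'
  #2 SA[2]=4  'ahdeehcdbceddaeehffdhfa'
  #3 SA[3]=12  'bceddaeehffdhfa'
  #4 SA[4]=1  'bfdahdeehcdbceddaeehffdhfa'
  #5 SA[5]=10  'cdbceddaeehffdhfa'
  #6 SA[6]=13  'ceddaeehffdhfa'
  #7 SA[7]=16  'daeehffdhfa'
  #8 SA[8]=3  'dahdeehcdbceddaeehffdhfa'
  #9 SA[9]=11  'dbceddaeehffdhfa'
  #10 SA[10]=15  'ddaeehffdhfa'
  #11 SA[11]=6  'deehcdbceddaeehffdhfa'
  #12 SA[12]=23  'dhfa'
  #13 SA[13]=0  'ebfdahdeehcdbceddaeehffdhfa'
  #14 SA[14]=14  'eddaeehffdhfa'
  #15 SA[15]=7  'eehcdbceddaeehffdhfa'
  #16 SA[16]=18  'eehffdhfa'
  #17 SA[17]=8  'ehcdbceddaeehffdhfa'
  #18 SA[18]=19  'ehffdhfa'
  #19 SA[19]=25  'fa'
  #20 SA[20]=2  'fdahdeehcdbceddaeehffdhfa'
  #21 SA[21]=22  'fdhfa'
  #22 SA[22]=21  'ffdhfa'
  #23 SA[23]=9  'hcdbceddaeehffdhfa'
  #24 SA[24]=5  'hdeehcdbceddaeehffdhfa'
  #25 SA[25]=24  'hfa'
  #26 SA[26]=20  'hffdhfa'

[26, 17, 4, 12, 1, 10, 13, 16, 3, 11, 15, 6, 23, 0, 14, 7, 18, 8, 19, 25, 2, 22, 21, 9, 5, 24, 20]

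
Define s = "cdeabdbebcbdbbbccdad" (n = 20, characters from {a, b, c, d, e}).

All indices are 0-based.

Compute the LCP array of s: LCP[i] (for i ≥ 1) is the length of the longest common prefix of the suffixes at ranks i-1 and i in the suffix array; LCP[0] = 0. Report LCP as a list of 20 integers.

rank | idx | suffix
   0 |   3 | abdbebcbdbbbccdad
   1 |  18 | ad
   2 |  12 | bbbccdad
   3 |  13 | bbccdad
   4 |   8 | bcbdbbbccdad
   5 |  14 | bccdad
   6 |  10 | bdbbbccdad
   7 |   4 | bdbebcbdbbbccdad
   8 |   6 | bebcbdbbbccdad
   9 |   9 | cbdbbbccdad
  10 |  15 | ccdad
  11 |  16 | cdad
  12 |   0 | cdeabdbebcbdbbbccdad
  13 |  19 | d
  14 |  17 | dad
  15 |  11 | dbbbccdad
  16 |   5 | dbebcbdbbbccdad
  17 |   1 | deabdbebcbdbbbccdad
  18 |   2 | eabdbebcbdbbbccdad
  19 |   7 | ebcbdbbbccdad

SA = [3, 18, 12, 13, 8, 14, 10, 4, 6, 9, 15, 16, 0, 19, 17, 11, 5, 1, 2, 7]
i: (SA[i-1],SA[i]) lcp shared
  1: (3,18) 1 'a'
  2: (18,12) 0 ''
  3: (12,13) 2 'bb'
  4: (13,8) 1 'b'
  5: (8,14) 2 'bc'
  6: (14,10) 1 'b'
  7: (10,4) 3 'bdb'
  8: (4,6) 1 'b'
  9: (6,9) 0 ''
  10: (9,15) 1 'c'
  11: (15,16) 1 'c'
  12: (16,0) 2 'cd'
  13: (0,19) 0 ''
  14: (19,17) 1 'd'
  15: (17,11) 1 'd'
  16: (11,5) 2 'db'
  17: (5,1) 1 'd'
  18: (1,2) 0 ''
  19: (2,7) 1 'e'

[0, 1, 0, 2, 1, 2, 1, 3, 1, 0, 1, 1, 2, 0, 1, 1, 2, 1, 0, 1]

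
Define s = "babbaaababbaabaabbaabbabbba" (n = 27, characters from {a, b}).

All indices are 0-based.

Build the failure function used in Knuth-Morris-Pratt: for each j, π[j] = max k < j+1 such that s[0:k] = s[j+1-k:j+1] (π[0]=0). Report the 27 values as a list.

π[0] = 0
j=1 s[j]='a': π[1]=0 (border '')
j=2 s[j]='b': π[2]=1 (border 'b')
j=3 s[j]='b': k: 1→0; π[3]=1 (border 'b')
j=4 s[j]='a': π[4]=2 (border 'ba')
j=5 s[j]='a': k: 2→0; π[5]=0 (border '')
j=6 s[j]='a': π[6]=0 (border '')
j=7 s[j]='b': π[7]=1 (border 'b')
j=8 s[j]='a': π[8]=2 (border 'ba')
j=9 s[j]='b': π[9]=3 (border 'bab')
j=10 s[j]='b': π[10]=4 (border 'babb')
j=11 s[j]='a': π[11]=5 (border 'babba')
j=12 s[j]='a': π[12]=6 (border 'babbaa')
j=13 s[j]='b': k: 6→0; π[13]=1 (border 'b')
j=14 s[j]='a': π[14]=2 (border 'ba')
j=15 s[j]='a': k: 2→0; π[15]=0 (border '')
j=16 s[j]='b': π[16]=1 (border 'b')
j=17 s[j]='b': k: 1→0; π[17]=1 (border 'b')
j=18 s[j]='a': π[18]=2 (border 'ba')
j=19 s[j]='a': k: 2→0; π[19]=0 (border '')
j=20 s[j]='b': π[20]=1 (border 'b')
j=21 s[j]='b': k: 1→0; π[21]=1 (border 'b')
j=22 s[j]='a': π[22]=2 (border 'ba')
j=23 s[j]='b': π[23]=3 (border 'bab')
j=24 s[j]='b': π[24]=4 (border 'babb')
j=25 s[j]='b': k: 4→1→0; π[25]=1 (border 'b')
j=26 s[j]='a': π[26]=2 (border 'ba')

[0, 0, 1, 1, 2, 0, 0, 1, 2, 3, 4, 5, 6, 1, 2, 0, 1, 1, 2, 0, 1, 1, 2, 3, 4, 1, 2]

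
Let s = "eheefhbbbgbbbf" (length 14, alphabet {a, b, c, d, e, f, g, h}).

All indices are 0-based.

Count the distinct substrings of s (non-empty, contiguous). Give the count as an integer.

92

sorted suffixes:
  #0 SA[0]=10  'bbbf'
  #1 SA[1]=6  'bbbgbbbf'
  #2 SA[2]=11  'bbf'
  #3 SA[3]=7  'bbgbbbf'
  #4 SA[4]=12  'bf'
  #5 SA[5]=8  'bgbbbf'
  #6 SA[6]=2  'eefhbbbgbbbf'
  #7 SA[7]=3  'efhbbbgbbbf'
  #8 SA[8]=0  'eheefhbbbgbbbf'
  #9 SA[9]=13  'f'
  #10 SA[10]=4  'fhbbbgbbbf'
  #11 SA[11]=9  'gbbbf'
  #12 SA[12]=5  'hbbbgbbbf'
  #13 SA[13]=1  'heefhbbbgbbbf'

SA = [10, 6, 11, 7, 12, 8, 2, 3, 0, 13, 4, 9, 5, 1]
rank  pair      lcp
   1  s[10:],s[6:]  3  'bbb'
   2  s[6:],s[11:]  2  'bb'
   3  s[11:],s[7:]  2  'bb'
   4  s[7:],s[12:]  1  'b'
   5  s[12:],s[8:]  1  'b'
   6  s[8:],s[2:]  0  ''
   7  s[2:],s[3:]  1  'e'
   8  s[3:],s[0:]  1  'e'
   9  s[0:],s[13:]  0  ''
  10  s[13:],s[4:]  1  'f'
  11  s[4:],s[9:]  0  ''
  12  s[9:],s[5:]  0  ''
  13  s[5:],s[1:]  1  'h'

n(n+1)/2 = 14·15/2 = 105
Σ LCP = 0 + 3 + 2 + 2 + 1 + 1 + 0 + 1 + 1 + 0 + 1 + 0 + 0 + 1 = 13
distinct = 105 − 13 = 92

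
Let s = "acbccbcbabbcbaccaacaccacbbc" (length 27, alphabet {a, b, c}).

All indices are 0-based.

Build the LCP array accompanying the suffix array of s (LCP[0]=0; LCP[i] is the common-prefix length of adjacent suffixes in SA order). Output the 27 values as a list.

[0, 1, 1, 2, 3, 2, 4, 0, 2, 1, 3, 1, 2, 4, 2, 0, 1, 2, 3, 1, 3, 2, 2, 3, 1, 3, 2]

rank | idx | suffix
   0 |  16 | aacaccacbbc
   1 |   8 | abbcbaccaacaccacbbc
   2 |  17 | acaccacbbc
   3 |  22 | acbbc
   4 |   0 | acbccbcbabbcbaccaacaccacbbc
   5 |  13 | accaacaccacbbc
   6 |  19 | accacbbc
   7 |   7 | babbcbaccaacaccacbbc
   8 |  12 | baccaacaccacbbc
   9 |  24 | bbc
  10 |   9 | bbcbaccaacaccacbbc
  11 |  25 | bc
  12 |   5 | bcbabbcbaccaacaccacbbc
  13 |  10 | bcbaccaacaccacbbc
  14 |   2 | bccbcbabbcbaccaacaccacbbc
  15 |  26 | c
  16 |  15 | caacaccacbbc
  17 |  21 | cacbbc
  18 |  18 | caccacbbc
  19 |   6 | cbabbcbaccaacaccacbbc
  20 |  11 | cbaccaacaccacbbc
  21 |  23 | cbbc
  22 |   4 | cbcbabbcbaccaacaccacbbc
  23 |   1 | cbccbcbabbcbaccaacaccacbbc
  24 |  14 | ccaacaccacbbc
  25 |  20 | ccacbbc
  26 |   3 | ccbcbabbcbaccaacaccacbbc

SA = [16, 8, 17, 22, 0, 13, 19, 7, 12, 24, 9, 25, 5, 10, 2, 26, 15, 21, 18, 6, 11, 23, 4, 1, 14, 20, 3]
rank  pair      lcp
   1  s[16:],s[8:]  1  'a'
   2  s[8:],s[17:]  1  'a'
   3  s[17:],s[22:]  2  'ac'
   4  s[22:],s[0:]  3  'acb'
   5  s[0:],s[13:]  2  'ac'
   6  s[13:],s[19:]  4  'acca'
   7  s[19:],s[7:]  0  ''
   8  s[7:],s[12:]  2  'ba'
   9  s[12:],s[24:]  1  'b'
  10  s[24:],s[9:]  3  'bbc'
  11  s[9:],s[25:]  1  'b'
  12  s[25:],s[5:]  2  'bc'
  13  s[5:],s[10:]  4  'bcba'
  14  s[10:],s[2:]  2  'bc'
  15  s[2:],s[26:]  0  ''
  16  s[26:],s[15:]  1  'c'
  17  s[15:],s[21:]  2  'ca'
  18  s[21:],s[18:]  3  'cac'
  19  s[18:],s[6:]  1  'c'
  20  s[6:],s[11:]  3  'cba'
  21  s[11:],s[23:]  2  'cb'
  22  s[23:],s[4:]  2  'cb'
  23  s[4:],s[1:]  3  'cbc'
  24  s[1:],s[14:]  1  'c'
  25  s[14:],s[20:]  3  'cca'
  26  s[20:],s[3:]  2  'cc'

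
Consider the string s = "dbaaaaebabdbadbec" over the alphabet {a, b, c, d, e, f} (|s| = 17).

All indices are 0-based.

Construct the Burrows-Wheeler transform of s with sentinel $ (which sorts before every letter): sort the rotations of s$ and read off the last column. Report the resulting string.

cbaabbadedade$baab

rank  rotation            last
    0  $dbaaaaebabdbadbec  c
    1  aaaaebabdbadbec$db  b
    2  aaaebabdbadbec$dba  a
    3  aaebabdbadbec$dbaa  a
    4  abdbadbec$dbaaaaeb  b
    5  adbec$dbaaaaebabdb  b
    6  aebabdbadbec$dbaaa  a
    7  baaaaebabdbadbec$d  d
    8  babdbadbec$dbaaaae  e
    9  badbec$dbaaaaebabd  d
   10  bdbadbec$dbaaaaeba  a
   11  bec$dbaaaaebabdbad  d
   12  c$dbaaaaebabdbadbe  e
   13  dbaaaaebabdbadbec$  $
   14  dbadbec$dbaaaaebab  b
   15  dbec$dbaaaaebabdba  a
   16  ebabdbadbec$dbaaaa  a
   17  ec$dbaaaaebabdbadb  b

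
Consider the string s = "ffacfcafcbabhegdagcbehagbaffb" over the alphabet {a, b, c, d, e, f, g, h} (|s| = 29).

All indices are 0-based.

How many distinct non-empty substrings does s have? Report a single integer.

rank→(start, suffix):
  0 → (10, 'abhegdagcbehagbaffb')
  1 → (2, 'acfcafcbabhegdagcbehagbaffb')
  2 → (6, 'afcbabhegdagcbehagbaffb')
  3 → (25, 'affb')
  4 → (22, 'agbaffb')
  5 → (16, 'agcbehagbaffb')
  6 → (28, 'b')
  7 → (9, 'babhegdagcbehagbaffb')
  8 → (24, 'baffb')
  9 → (19, 'behagbaffb')
  10 → (11, 'bhegdagcbehagbaffb')
  11 → (5, 'cafcbabhegdagcbehagbaffb')
  12 → (8, 'cbabhegdagcbehagbaffb')
  13 → (18, 'cbehagbaffb')
  14 → (3, 'cfcafcbabhegdagcbehagbaffb')
  15 → (15, 'dagcbehagbaffb')
  16 → (13, 'egdagcbehagbaffb')
  17 → (20, 'ehagbaffb')
  18 → (1, 'facfcafcbabhegdagcbehagbaffb')
  19 → (27, 'fb')
  20 → (4, 'fcafcbabhegdagcbehagbaffb')
  21 → (7, 'fcbabhegdagcbehagbaffb')
  22 → (0, 'ffacfcafcbabhegdagcbehagbaffb')
  23 → (26, 'ffb')
  24 → (23, 'gbaffb')
  25 → (17, 'gcbehagbaffb')
  26 → (14, 'gdagcbehagbaffb')
  27 → (21, 'hagbaffb')
  28 → (12, 'hegdagcbehagbaffb')

SA = [10, 2, 6, 25, 22, 16, 28, 9, 24, 19, 11, 5, 8, 18, 3, 15, 13, 20, 1, 27, 4, 7, 0, 26, 23, 17, 14, 21, 12]
rank  pair      lcp
   1  s[10:],s[2:]  1  'a'
   2  s[2:],s[6:]  1  'a'
   3  s[6:],s[25:]  2  'af'
   4  s[25:],s[22:]  1  'a'
   5  s[22:],s[16:]  2  'ag'
   6  s[16:],s[28:]  0  ''
   7  s[28:],s[9:]  1  'b'
   8  s[9:],s[24:]  2  'ba'
   9  s[24:],s[19:]  1  'b'
  10  s[19:],s[11:]  1  'b'
  11  s[11:],s[5:]  0  ''
  12  s[5:],s[8:]  1  'c'
  13  s[8:],s[18:]  2  'cb'
  14  s[18:],s[3:]  1  'c'
  15  s[3:],s[15:]  0  ''
  16  s[15:],s[13:]  0  ''
  17  s[13:],s[20:]  1  'e'
  18  s[20:],s[1:]  0  ''
  19  s[1:],s[27:]  1  'f'
  20  s[27:],s[4:]  1  'f'
  21  s[4:],s[7:]  2  'fc'
  22  s[7:],s[0:]  1  'f'
  23  s[0:],s[26:]  2  'ff'
  24  s[26:],s[23:]  0  ''
  25  s[23:],s[17:]  1  'g'
  26  s[17:],s[14:]  1  'g'
  27  s[14:],s[21:]  0  ''
  28  s[21:],s[12:]  1  'h'

n(n+1)/2 = 29·30/2 = 435
Σ LCP = 0 + 1 + 1 + 2 + 1 + 2 + 0 + 1 + 2 + 1 + 1 + 0 + 1 + 2 + 1 + 0 + 0 + 1 + 0 + 1 + 1 + 2 + 1 + 2 + 0 + 1 + 1 + 0 + 1 = 27
distinct = 435 − 27 = 408

408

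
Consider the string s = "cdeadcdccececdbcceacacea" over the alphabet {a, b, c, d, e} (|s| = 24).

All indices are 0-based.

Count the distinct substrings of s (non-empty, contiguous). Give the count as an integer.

sorted suffixes:
  #0 SA[0]=23  'a'
  #1 SA[1]=18  'acacea'
  #2 SA[2]=20  'acea'
  #3 SA[3]=3  'adcdccececdbcceacacea'
  #4 SA[4]=14  'bcceacacea'
  #5 SA[5]=19  'cacea'
  #6 SA[6]=15  'cceacacea'
  #7 SA[7]=7  'ccececdbcceacacea'
  #8 SA[8]=12  'cdbcceacacea'
  #9 SA[9]=5  'cdccececdbcceacacea'
  #10 SA[10]=0  'cdeadcdccececdbcceacacea'
  #11 SA[11]=21  'cea'
  #12 SA[12]=16  'ceacacea'
  #13 SA[13]=10  'cecdbcceacacea'
  #14 SA[14]=8  'cececdbcceacacea'
  #15 SA[15]=13  'dbcceacacea'
  #16 SA[16]=6  'dccececdbcceacacea'
  #17 SA[17]=4  'dcdccececdbcceacacea'
  #18 SA[18]=1  'deadcdccececdbcceacacea'
  #19 SA[19]=22  'ea'
  #20 SA[20]=17  'eacacea'
  #21 SA[21]=2  'eadcdccececdbcceacacea'
  #22 SA[22]=11  'ecdbcceacacea'
  #23 SA[23]=9  'ececdbcceacacea'

SA = [23, 18, 20, 3, 14, 19, 15, 7, 12, 5, 0, 21, 16, 10, 8, 13, 6, 4, 1, 22, 17, 2, 11, 9]
[i] adj suffixes → lcp
  [1] 23/18 → 1 ('a')
  [2] 18/20 → 2 ('ac')
  [3] 20/3 → 1 ('a')
  [4] 3/14 → 0 ('')
  [5] 14/19 → 0 ('')
  [6] 19/15 → 1 ('c')
  [7] 15/7 → 3 ('cce')
  [8] 7/12 → 1 ('c')
  [9] 12/5 → 2 ('cd')
  [10] 5/0 → 2 ('cd')
  [11] 0/21 → 1 ('c')
  [12] 21/16 → 3 ('cea')
  [13] 16/10 → 2 ('ce')
  [14] 10/8 → 3 ('cec')
  [15] 8/13 → 0 ('')
  [16] 13/6 → 1 ('d')
  [17] 6/4 → 2 ('dc')
  [18] 4/1 → 1 ('d')
  [19] 1/22 → 0 ('')
  [20] 22/17 → 2 ('ea')
  [21] 17/2 → 2 ('ea')
  [22] 2/11 → 1 ('e')
  [23] 11/9 → 2 ('ec')

n(n+1)/2 = 24·25/2 = 300
Σ LCP = 0 + 1 + 2 + 1 + 0 + 0 + 1 + 3 + 1 + 2 + 2 + 1 + 3 + 2 + 3 + 0 + 1 + 2 + 1 + 0 + 2 + 2 + 1 + 2 = 33
distinct = 300 − 33 = 267

267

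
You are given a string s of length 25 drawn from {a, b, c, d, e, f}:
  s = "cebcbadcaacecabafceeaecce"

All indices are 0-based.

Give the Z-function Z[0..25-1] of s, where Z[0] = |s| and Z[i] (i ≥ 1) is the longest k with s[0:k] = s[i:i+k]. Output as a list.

Z[0]=25
i=1: i≥r, start 0; Z[1]=0
i=2: i≥r, start 0; Z[2]=0
i=3: i≥r, start 0; Z[3]=1 extend→box=[3,4)
i=4: i≥r, start 0; Z[4]=0
i=5: i≥r, start 0; Z[5]=0
i=6: i≥r, start 0; Z[6]=0
i=7: i≥r, start 0; Z[7]=1 extend→box=[7,8)
i=8: i≥r, start 0; Z[8]=0
i=9: i≥r, start 0; Z[9]=0
i=10: i≥r, start 0; Z[10]=2 extend→box=[10,12)
i=11: min(r-i=1, Z[1]=0)=0; Z[11]=0
i=12: i≥r, start 0; Z[12]=1 extend→box=[12,13)
i=13: i≥r, start 0; Z[13]=0
i=14: i≥r, start 0; Z[14]=0
i=15: i≥r, start 0; Z[15]=0
i=16: i≥r, start 0; Z[16]=0
i=17: i≥r, start 0; Z[17]=2 extend→box=[17,19)
i=18: min(r-i=1, Z[1]=0)=0; Z[18]=0
i=19: i≥r, start 0; Z[19]=0
i=20: i≥r, start 0; Z[20]=0
i=21: i≥r, start 0; Z[21]=0
i=22: i≥r, start 0; Z[22]=1 extend→box=[22,23)
i=23: i≥r, start 0; Z[23]=2 extend→box=[23,25)
i=24: min(r-i=1, Z[1]=0)=0; Z[24]=0

[25, 0, 0, 1, 0, 0, 0, 1, 0, 0, 2, 0, 1, 0, 0, 0, 0, 2, 0, 0, 0, 0, 1, 2, 0]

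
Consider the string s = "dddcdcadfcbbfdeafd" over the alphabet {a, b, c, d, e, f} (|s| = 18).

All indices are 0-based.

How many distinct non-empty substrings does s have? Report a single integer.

sorted suffixes:
  #0 SA[0]=6  'adfcbbfdeafd'
  #1 SA[1]=15  'afd'
  #2 SA[2]=10  'bbfdeafd'
  #3 SA[3]=11  'bfdeafd'
  #4 SA[4]=5  'cadfcbbfdeafd'
  #5 SA[5]=9  'cbbfdeafd'
  #6 SA[6]=3  'cdcadfcbbfdeafd'
  #7 SA[7]=17  'd'
  #8 SA[8]=4  'dcadfcbbfdeafd'
  #9 SA[9]=2  'dcdcadfcbbfdeafd'
  #10 SA[10]=1  'ddcdcadfcbbfdeafd'
  #11 SA[11]=0  'dddcdcadfcbbfdeafd'
  #12 SA[12]=13  'deafd'
  #13 SA[13]=7  'dfcbbfdeafd'
  #14 SA[14]=14  'eafd'
  #15 SA[15]=8  'fcbbfdeafd'
  #16 SA[16]=16  'fd'
  #17 SA[17]=12  'fdeafd'

SA = [6, 15, 10, 11, 5, 9, 3, 17, 4, 2, 1, 0, 13, 7, 14, 8, 16, 12]
[i] adj suffixes → lcp
  [1] 6/15 → 1 ('a')
  [2] 15/10 → 0 ('')
  [3] 10/11 → 1 ('b')
  [4] 11/5 → 0 ('')
  [5] 5/9 → 1 ('c')
  [6] 9/3 → 1 ('c')
  [7] 3/17 → 0 ('')
  [8] 17/4 → 1 ('d')
  [9] 4/2 → 2 ('dc')
  [10] 2/1 → 1 ('d')
  [11] 1/0 → 2 ('dd')
  [12] 0/13 → 1 ('d')
  [13] 13/7 → 1 ('d')
  [14] 7/14 → 0 ('')
  [15] 14/8 → 0 ('')
  [16] 8/16 → 1 ('f')
  [17] 16/12 → 2 ('fd')

n(n+1)/2 = 18·19/2 = 171
Σ LCP = 0 + 1 + 0 + 1 + 0 + 1 + 1 + 0 + 1 + 2 + 1 + 2 + 1 + 1 + 0 + 0 + 1 + 2 = 15
distinct = 171 − 15 = 156

156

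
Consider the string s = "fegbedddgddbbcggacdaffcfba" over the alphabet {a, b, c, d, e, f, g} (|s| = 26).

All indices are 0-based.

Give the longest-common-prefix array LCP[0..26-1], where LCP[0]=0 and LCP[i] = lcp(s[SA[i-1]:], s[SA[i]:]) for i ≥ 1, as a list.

sorted suffixes:
  #0 SA[0]=25  'a'
  #1 SA[1]=16  'acdaffcfba'
  #2 SA[2]=19  'affcfba'
  #3 SA[3]=24  'ba'
  #4 SA[4]=11  'bbcggacdaffcfba'
  #5 SA[5]=12  'bcggacdaffcfba'
  #6 SA[6]=3  'bedddgddbbcggacdaffcfba'
  #7 SA[7]=17  'cdaffcfba'
  #8 SA[8]=22  'cfba'
  #9 SA[9]=13  'cggacdaffcfba'
  #10 SA[10]=18  'daffcfba'
  #11 SA[11]=10  'dbbcggacdaffcfba'
  #12 SA[12]=9  'ddbbcggacdaffcfba'
  #13 SA[13]=5  'dddgddbbcggacdaffcfba'
  #14 SA[14]=6  'ddgddbbcggacdaffcfba'
  #15 SA[15]=7  'dgddbbcggacdaffcfba'
  #16 SA[16]=4  'edddgddbbcggacdaffcfba'
  #17 SA[17]=1  'egbedddgddbbcggacdaffcfba'
  #18 SA[18]=23  'fba'
  #19 SA[19]=21  'fcfba'
  #20 SA[20]=0  'fegbedddgddbbcggacdaffcfba'
  #21 SA[21]=20  'ffcfba'
  #22 SA[22]=15  'gacdaffcfba'
  #23 SA[23]=2  'gbedddgddbbcggacdaffcfba'
  #24 SA[24]=8  'gddbbcggacdaffcfba'
  #25 SA[25]=14  'ggacdaffcfba'

SA = [25, 16, 19, 24, 11, 12, 3, 17, 22, 13, 18, 10, 9, 5, 6, 7, 4, 1, 23, 21, 0, 20, 15, 2, 8, 14]
[i] adj suffixes → lcp
  [1] 25/16 → 1 ('a')
  [2] 16/19 → 1 ('a')
  [3] 19/24 → 0 ('')
  [4] 24/11 → 1 ('b')
  [5] 11/12 → 1 ('b')
  [6] 12/3 → 1 ('b')
  [7] 3/17 → 0 ('')
  [8] 17/22 → 1 ('c')
  [9] 22/13 → 1 ('c')
  [10] 13/18 → 0 ('')
  [11] 18/10 → 1 ('d')
  [12] 10/9 → 1 ('d')
  [13] 9/5 → 2 ('dd')
  [14] 5/6 → 2 ('dd')
  [15] 6/7 → 1 ('d')
  [16] 7/4 → 0 ('')
  [17] 4/1 → 1 ('e')
  [18] 1/23 → 0 ('')
  [19] 23/21 → 1 ('f')
  [20] 21/0 → 1 ('f')
  [21] 0/20 → 1 ('f')
  [22] 20/15 → 0 ('')
  [23] 15/2 → 1 ('g')
  [24] 2/8 → 1 ('g')
  [25] 8/14 → 1 ('g')

[0, 1, 1, 0, 1, 1, 1, 0, 1, 1, 0, 1, 1, 2, 2, 1, 0, 1, 0, 1, 1, 1, 0, 1, 1, 1]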